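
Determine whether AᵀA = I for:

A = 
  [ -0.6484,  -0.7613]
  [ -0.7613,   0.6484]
Yes

AᵀA = 
  [  1,   0]
  [  0,   1]
≈ I (equal to I up to the 4-dp rounding of the entries)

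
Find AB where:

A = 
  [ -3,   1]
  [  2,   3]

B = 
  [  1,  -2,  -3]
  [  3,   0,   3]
A is 2×2 and B is 2×3, so AB is 2×3. Each entry is (row of A)·(column of B):
AB[1,1] = (-3)(1) + (1)(3) = 0
AB[1,2] = (-3)(-2) + (1)(0) = 6
AB[1,3] = (-3)(-3) + (1)(3) = 12
AB[2,1] = (2)(1) + (3)(3) = 11
AB[2,2] = (2)(-2) + (3)(0) = -4
AB[2,3] = (2)(-3) + (3)(3) = 3

AB = 
  [  0,   6,  12]
  [ 11,  -4,   3]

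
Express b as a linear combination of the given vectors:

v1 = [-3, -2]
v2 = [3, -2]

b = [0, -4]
c1 = 1, c2 = 1

b = 1·v1 + 1·v2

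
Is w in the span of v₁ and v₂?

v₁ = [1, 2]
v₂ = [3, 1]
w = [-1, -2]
Yes

Form the augmented matrix and row-reduce:
[v₁|v₂|w] = 
  [  1,   3,  -1]
  [  2,   1,  -2]
R2 → R2 - (2)·R1
REF = 
  [  1,   3,  -1]
  [  0,  -5,   0]

No row of the form [0 0 | nonzero], so the system is consistent. Back-substitution gives c₁ = -1, c₂ = 0: w = (-1)·v₁ + (0)·v₂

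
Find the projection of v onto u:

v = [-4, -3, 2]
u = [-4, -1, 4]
proj_u(v) = [-36/11, -9/11, 36/11]

v·u = (-4)(-4) + (-3)(-1) + (2)(4) = 27
u·u = (-4)² + (-1)² + (4)² = 33
proj_u(v) = (v·u / u·u) × u = (27/33) × u = (9/11) × u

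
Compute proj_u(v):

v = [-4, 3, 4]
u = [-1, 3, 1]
v·u = (-4)(-1) + (3)(3) + (4)(1) = 17
u·u = (-1)² + (3)² + (1)² = 11
proj_u(v) = (v·u / u·u) × u = (17/11) × u

proj_u(v) = [-17/11, 51/11, 17/11]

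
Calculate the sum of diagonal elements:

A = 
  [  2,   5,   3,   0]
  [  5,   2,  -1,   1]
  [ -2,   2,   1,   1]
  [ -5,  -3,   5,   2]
7

tr(A) = 2 + 2 + 1 + 2 = 7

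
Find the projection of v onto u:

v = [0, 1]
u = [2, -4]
proj_u(v) = [-2/5, 4/5]

v·u = (0)(2) + (1)(-4) = -4
u·u = (2)² + (-4)² = 20
proj_u(v) = (v·u / u·u) × u = (-4/20) × u = (-1/5) × u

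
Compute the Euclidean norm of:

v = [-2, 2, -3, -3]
5.099

||v||₂ = √((-2)² + (2)² + (-3)² + (-3)²) = √26 = 5.099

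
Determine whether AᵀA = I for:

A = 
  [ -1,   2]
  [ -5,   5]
No

AᵀA = 
  [ 26, -27]
  [-27,  29]
≠ I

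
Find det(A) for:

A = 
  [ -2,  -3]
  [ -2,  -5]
4

For a 2×2 matrix, det = ad - bc = (-2)(-5) - (-3)(-2) = 4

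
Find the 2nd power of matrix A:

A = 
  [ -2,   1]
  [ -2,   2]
A² = A·A:
A²[1,1] = (-2)(-2) + (1)(-2) = 2
A²[1,2] = (-2)(1) + (1)(2) = 0
A²[2,1] = (-2)(-2) + (2)(-2) = 0
A²[2,2] = (-2)(1) + (2)(2) = 2
A² = 
  [  2,   0]
  [  0,   2]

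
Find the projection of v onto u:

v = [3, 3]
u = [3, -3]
v·u = (3)(3) + (3)(-3) = 0
u·u = (3)² + (-3)² = 18
proj_u(v) = (v·u / u·u) × u = (0/18) × u = (0) × u

proj_u(v) = [0, 0]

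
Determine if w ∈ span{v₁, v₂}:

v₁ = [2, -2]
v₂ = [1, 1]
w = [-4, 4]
Yes

Form the augmented matrix and row-reduce:
[v₁|v₂|w] = 
  [  2,   1,  -4]
  [ -2,   1,   4]
R2 → R2 + (1)·R1
REF = 
  [  2,   1,  -4]
  [  0,   2,   0]

No row of the form [0 0 | nonzero], so the system is consistent. Back-substitution gives c₁ = -2, c₂ = 0: w = (-2)·v₁ + (0)·v₂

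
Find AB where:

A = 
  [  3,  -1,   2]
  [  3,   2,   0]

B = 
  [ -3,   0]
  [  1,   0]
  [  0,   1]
AB = 
  [-10,   2]
  [ -7,   0]

A is 2×3 and B is 3×2, so AB is 2×2. Each entry is (row of A)·(column of B):
AB[1,1] = (3)(-3) + (-1)(1) + (2)(0) = -10
AB[1,2] = (3)(0) + (-1)(0) + (2)(1) = 2
AB[2,1] = (3)(-3) + (2)(1) + (0)(0) = -7
AB[2,2] = (3)(0) + (2)(0) + (0)(1) = 0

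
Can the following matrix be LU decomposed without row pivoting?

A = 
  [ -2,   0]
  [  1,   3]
Yes.
A[1,1] = -2 ≠ 0, so Gaussian elimination proceeds without a row swap: multiplier ℓ₂₁ = (1)/(-2) = -1/2, and U[2,2] = 3 - (-1/2)(0) = 3.
L = 
  [   1,    0]
  [-1/2,    1]
U = 
  [ -2,   0]
  [  0,   3]
Check row 2 of LU: [(-1/2)(-2), (-1/2)(0) + 3] = [1, 3] = row 2 of A ✓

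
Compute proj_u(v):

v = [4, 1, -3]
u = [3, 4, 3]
v·u = (4)(3) + (1)(4) + (-3)(3) = 7
u·u = (3)² + (4)² + (3)² = 34
proj_u(v) = (v·u / u·u) × u = (7/34) × u

proj_u(v) = [21/34, 14/17, 21/34]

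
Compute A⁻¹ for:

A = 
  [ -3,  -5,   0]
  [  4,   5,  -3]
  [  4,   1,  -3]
det(A) = (-3)·((5)(-3) - (-3)(1)) - (-5)·((4)(-3) - (-3)(4)) + (0)·((4)(1) - (5)(4))
  = (-3)(-12) - (-5)(0) + (0)(-16)
  = 36
det(A) = 36 ≠ 0, so A is invertible.

Cofactors Cᵢⱼ = (-1)ⁱ⁺ʲ·Mᵢⱼ:
C = 
  [-12,   0, -16]
  [-15,   9, -17]
  [ 15,  -9,   5]

adj(A) = Cᵀ:
adj(A) = 
  [-12, -15,  15]
  [  0,   9,  -9]
  [-16, -17,   5]

A⁻¹ = (1/36) · adj(A):
A⁻¹ = 
  [  -1/3,  -5/12,   5/12]
  [     0,    1/4,   -1/4]
  [  -4/9, -17/36,   5/36]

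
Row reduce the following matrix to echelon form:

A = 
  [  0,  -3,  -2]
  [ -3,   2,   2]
Row operations:
Swap R1 ↔ R2

Resulting echelon form:
REF = 
  [ -3,   2,   2]
  [  0,  -3,  -2]

Rank = 2 (number of non-zero pivot rows).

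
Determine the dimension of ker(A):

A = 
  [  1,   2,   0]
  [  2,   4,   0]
nullity(A) = 2

Row reduce:
R2 → R2 - (2)·R1
REF = 
  [  1,   2,   0]
  [  0,   0,   0]
Pivot columns: 1 → 1 pivot.
rank(A) = 1, so nullity(A) = 3 - 1 = 2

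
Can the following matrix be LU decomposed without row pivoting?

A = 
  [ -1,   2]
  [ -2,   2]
Yes.
A[1,1] = -1 ≠ 0, so Gaussian elimination proceeds without a row swap: multiplier ℓ₂₁ = (-2)/(-1) = 2, and U[2,2] = 2 - (2)(2) = -2.
L = 
  [  1,   0]
  [  2,   1]
U = 
  [ -1,   2]
  [  0,  -2]
Check row 2 of LU: [(2)(-1), (2)(2) + (-2)] = [-2, 2] = row 2 of A ✓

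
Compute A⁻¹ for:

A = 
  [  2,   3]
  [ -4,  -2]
det(A) = (2)(-2) - (3)(-4) = 8
For a 2×2 matrix, A⁻¹ = (1/det(A)) · [[d, -b], [-c, a]]
    = (1/8) · [[-2, -3], [4, 2]]

A⁻¹ = 
  [-1/4, -3/8]
  [ 1/2,  1/4]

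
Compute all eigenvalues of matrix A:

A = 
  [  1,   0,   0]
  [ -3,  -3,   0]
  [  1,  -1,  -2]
Characteristic polynomial: det(λI - A) = λ³ + 4λ² + λ - 6
Testing integer divisors of the constant term: p(1) = 0, so (λ - 1) is a factor:
p(λ) = (λ - 1)(λ² + 5λ + 6)
λ² + 5λ + 6 = (λ + 3)(λ + 2)

λ = 1, -2, -3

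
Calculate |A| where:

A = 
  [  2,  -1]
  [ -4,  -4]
For a 2×2 matrix, det = ad - bc = (2)(-4) - (-1)(-4) = -12

det(A) = -12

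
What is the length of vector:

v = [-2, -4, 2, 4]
6.325

||v||₂ = √((-2)² + (-4)² + (2)² + (4)²) = √40 = 6.325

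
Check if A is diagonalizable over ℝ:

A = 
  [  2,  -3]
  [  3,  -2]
No

tr(A) = 0, det(A) = 5
Characteristic polynomial: λ² - tr(A)λ + det(A) = λ² + 5
λ² + 5 = 0  ⇒  λ = (0 ± √((0)² - 4·(5)))/2 = (0 ± √(-20))/2
  = i√5,  -i√5
Eigenvalues: i√5, -i√5  (≈ 0 + 2.236i, 0 - 2.236i)
Has complex eigenvalues (not diagonalizable over ℝ).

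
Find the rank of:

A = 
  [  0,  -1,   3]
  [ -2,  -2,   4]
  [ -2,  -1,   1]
rank(A) = 2

Row reduce:
Swap R1 ↔ R2
R3 → R3 - (1)·R1
R3 → R3 + (1)·R2
REF = 
  [ -2,  -2,   4]
  [  0,  -1,   3]
  [  0,   0,   0]
Pivot columns: 1, 2 → 2 pivots.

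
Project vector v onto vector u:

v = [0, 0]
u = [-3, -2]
v·u = (0)(-3) + (0)(-2) = 0
u·u = (-3)² + (-2)² = 13
proj_u(v) = (v·u / u·u) × u = (0/13) × u = (0) × u

proj_u(v) = [0, 0]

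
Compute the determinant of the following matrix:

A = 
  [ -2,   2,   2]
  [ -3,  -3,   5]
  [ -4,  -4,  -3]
-116

Cofactor expansion along row 1:
det(A) = (-2)·((-3)(-3) - (5)(-4)) - (2)·((-3)(-3) - (5)(-4)) + (2)·((-3)(-4) - (-3)(-4))
  = (-2)(29) - (2)(29) + (2)(0)
  = -116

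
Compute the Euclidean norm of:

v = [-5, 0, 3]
5.831

||v||₂ = √((-5)² + (0)² + (3)²) = √34 = 5.831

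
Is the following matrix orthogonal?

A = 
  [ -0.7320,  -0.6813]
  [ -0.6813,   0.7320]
Yes

AᵀA = 
  [  1,   0]
  [  0,   1]
≈ I (equal to I up to the 4-dp rounding of the entries)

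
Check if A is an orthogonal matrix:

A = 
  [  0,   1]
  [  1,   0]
Yes

AᵀA = 
  [  1,   0]
  [  0,   1]
= I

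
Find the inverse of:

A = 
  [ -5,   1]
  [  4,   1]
det(A) = (-5)(1) - (1)(4) = -9
For a 2×2 matrix, A⁻¹ = (1/det(A)) · [[d, -b], [-c, a]]
    = (-1/9) · [[1, -1], [-4, -5]]

A⁻¹ = 
  [-1/9,  1/9]
  [ 4/9,  5/9]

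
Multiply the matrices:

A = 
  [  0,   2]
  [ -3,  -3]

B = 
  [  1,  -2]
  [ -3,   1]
AB = 
  [ -6,   2]
  [  6,   3]

A is 2×2 and B is 2×2, so AB is 2×2. Each entry is (row of A)·(column of B):
AB[1,1] = (0)(1) + (2)(-3) = -6
AB[1,2] = (0)(-2) + (2)(1) = 2
AB[2,1] = (-3)(1) + (-3)(-3) = 6
AB[2,2] = (-3)(-2) + (-3)(1) = 3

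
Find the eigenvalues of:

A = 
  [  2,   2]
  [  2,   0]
λ = 1 + √5, 1 - √5  (≈ 3.236, -1.236)

tr(A) = 2, det(A) = -4
Characteristic polynomial: λ² - tr(A)λ + det(A) = λ² - 2λ - 4
λ² - 2λ - 4 = 0  ⇒  λ = (2 ± √((-2)² - 4·(-4)))/2 = (2 ± √(20))/2
  = 1 + √5,  1 - √5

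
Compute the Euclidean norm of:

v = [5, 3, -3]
6.557

||v||₂ = √((5)² + (3)² + (-3)²) = √43 = 6.557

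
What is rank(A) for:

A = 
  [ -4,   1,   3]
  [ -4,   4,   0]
rank(A) = 2

Row reduce:
R2 → R2 - (1)·R1
REF = 
  [ -4,   1,   3]
  [  0,   3,  -3]
Pivot columns: 1, 2 → 2 pivots.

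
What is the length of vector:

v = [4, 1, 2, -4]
6.083

||v||₂ = √((4)² + (1)² + (2)² + (-4)²) = √37 = 6.083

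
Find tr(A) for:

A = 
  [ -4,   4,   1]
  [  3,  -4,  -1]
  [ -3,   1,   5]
-3

tr(A) = -4 + -4 + 5 = -3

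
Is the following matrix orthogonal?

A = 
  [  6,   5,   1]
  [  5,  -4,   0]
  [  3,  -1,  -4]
No

AᵀA = 
  [ 70,   7,  -6]
  [  7,  42,   9]
  [ -6,   9,  17]
≠ I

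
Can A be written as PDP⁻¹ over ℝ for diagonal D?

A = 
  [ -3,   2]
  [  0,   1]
Yes

tr(A) = -2, det(A) = -3
Characteristic polynomial: λ² - tr(A)λ + det(A) = λ² + 2λ - 3
λ² + 2λ - 3 = (λ + 3)(λ - 1)
Eigenvalues: 1, -3
λ=-3: alg. mult. = 1, geom. mult. = 2 - rank(A - (-3)I) = 2 - 1 = 1
λ=1: alg. mult. = 1, geom. mult. = 2 - rank(A - (1)I) = 2 - 1 = 1
Sum of geometric multiplicities equals n, so A has n independent eigenvectors.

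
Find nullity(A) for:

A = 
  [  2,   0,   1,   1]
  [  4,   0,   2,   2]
nullity(A) = 3

Row reduce:
R2 → R2 - (2)·R1
REF = 
  [  2,   0,   1,   1]
  [  0,   0,   0,   0]
Pivot columns: 1 → 1 pivot.
rank(A) = 1, so nullity(A) = 4 - 1 = 3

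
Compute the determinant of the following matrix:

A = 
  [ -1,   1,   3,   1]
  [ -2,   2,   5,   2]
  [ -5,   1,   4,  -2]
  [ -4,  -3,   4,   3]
45

Cofactor expansion along row 1: det(A) = a₁₁M₁₁ - a₁₂M₁₂ + a₁₃M₁₃ - a₁₄M₁₄

M₁₁ = det[[2, 5, 2]; [1, 4, -2]; [-3, 4, 3]]
  = (2)·((4)(3) - (-2)(4)) - (5)·((1)(3) - (-2)(-3)) + (2)·((1)(4) - (4)(-3))
  = (2)(20) - (5)(-3) + (2)(16)
  = 87
M₁₂ = det[[-2, 5, 2]; [-5, 4, -2]; [-4, 4, 3]]
  = (-2)·((4)(3) - (-2)(4)) - (5)·((-5)(3) - (-2)(-4)) + (2)·((-5)(4) - (4)(-4))
  = (-2)(20) - (5)(-23) + (2)(-4)
  = 67
M₁₃ = det[[-2, 2, 2]; [-5, 1, -2]; [-4, -3, 3]]
  = (-2)·((1)(3) - (-2)(-3)) - (2)·((-5)(3) - (-2)(-4)) + (2)·((-5)(-3) - (1)(-4))
  = (-2)(-3) - (2)(-23) + (2)(19)
  = 90
M₁₄ = det[[-2, 2, 5]; [-5, 1, 4]; [-4, -3, 4]]
  = (-2)·((1)(4) - (4)(-3)) - (2)·((-5)(4) - (4)(-4)) + (5)·((-5)(-3) - (1)(-4))
  = (-2)(16) - (2)(-4) + (5)(19)
  = 71

det(A) = (-1)(87) - (1)(67) + (3)(90) - (1)(71) = 45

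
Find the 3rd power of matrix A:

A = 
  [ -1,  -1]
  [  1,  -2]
A² = A·A:
A²[1,1] = (-1)(-1) + (-1)(1) = 0
A²[1,2] = (-1)(-1) + (-1)(-2) = 3
A²[2,1] = (1)(-1) + (-2)(1) = -3
A²[2,2] = (1)(-1) + (-2)(-2) = 3
A² = 
  [  0,   3]
  [ -3,   3]

A^3 = A^2·A:
A^3[1,1] = (0)(-1) + (3)(1) = 3
A^3[1,2] = (0)(-1) + (3)(-2) = -6
A^3[2,1] = (-3)(-1) + (3)(1) = 6
A^3[2,2] = (-3)(-1) + (3)(-2) = -3
A^3 = 
  [  3,  -6]
  [  6,  -3]

Therefore
A^3 = 
  [  3,  -6]
  [  6,  -3]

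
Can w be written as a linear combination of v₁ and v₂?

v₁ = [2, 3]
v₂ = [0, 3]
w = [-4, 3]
Yes

Form the augmented matrix and row-reduce:
[v₁|v₂|w] = 
  [  2,   0,  -4]
  [  3,   3,   3]
R2 → R2 - (3/2)·R1
REF = 
  [  2,   0,  -4]
  [  0,   3,   9]

No row of the form [0 0 | nonzero], so the system is consistent. Back-substitution gives c₁ = -2, c₂ = 3: w = (-2)·v₁ + (3)·v₂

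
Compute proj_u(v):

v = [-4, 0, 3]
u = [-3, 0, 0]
proj_u(v) = [-4, 0, 0]

v·u = (-4)(-3) + (0)(0) + (3)(0) = 12
u·u = (-3)² + (0)² + (0)² = 9
proj_u(v) = (v·u / u·u) × u = (12/9) × u = (4/3) × u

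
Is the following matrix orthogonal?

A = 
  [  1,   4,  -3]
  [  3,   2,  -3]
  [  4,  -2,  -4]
No

AᵀA = 
  [ 26,   2, -28]
  [  2,  24, -10]
  [-28, -10,  34]
≠ I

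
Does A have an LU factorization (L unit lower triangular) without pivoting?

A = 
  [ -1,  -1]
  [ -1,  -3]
Yes.
A[1,1] = -1 ≠ 0, so Gaussian elimination proceeds without a row swap: multiplier ℓ₂₁ = (-1)/(-1) = 1, and U[2,2] = -3 - (1)(-1) = -2.
L = 
  [  1,   0]
  [  1,   1]
U = 
  [ -1,  -1]
  [  0,  -2]
Check row 2 of LU: [(1)(-1), (1)(-1) + (-2)] = [-1, -3] = row 2 of A ✓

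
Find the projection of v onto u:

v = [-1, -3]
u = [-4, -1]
v·u = (-1)(-4) + (-3)(-1) = 7
u·u = (-4)² + (-1)² = 17
proj_u(v) = (v·u / u·u) × u = (7/17) × u

proj_u(v) = [-28/17, -7/17]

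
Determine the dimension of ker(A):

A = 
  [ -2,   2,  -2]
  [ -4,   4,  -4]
nullity(A) = 2

Row reduce:
R2 → R2 - (2)·R1
REF = 
  [ -2,   2,  -2]
  [  0,   0,   0]
Pivot columns: 1 → 1 pivot.
rank(A) = 1, so nullity(A) = 3 - 1 = 2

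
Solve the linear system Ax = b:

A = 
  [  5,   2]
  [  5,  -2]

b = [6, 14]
x = [2, -2]

Row reduce the augmented matrix [A|b]:
R2 → R2 - (1)·R1
REF = 
  [  5,   2,   6]
  [  0,  -4,   8]

Back-substitution:
x₂ = 8 / (-4) = -2
x₁ = (6 - (2)(-2)) / 5 = 2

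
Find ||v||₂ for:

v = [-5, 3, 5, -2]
7.937

||v||₂ = √((-5)² + (3)² + (5)² + (-2)²) = √63 = 7.937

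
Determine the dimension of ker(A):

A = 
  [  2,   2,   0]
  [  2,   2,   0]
nullity(A) = 2

Row reduce:
R2 → R2 - (1)·R1
REF = 
  [  2,   2,   0]
  [  0,   0,   0]
Pivot columns: 1 → 1 pivot.
rank(A) = 1, so nullity(A) = 3 - 1 = 2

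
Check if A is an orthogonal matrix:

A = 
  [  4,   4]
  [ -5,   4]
No

AᵀA = 
  [ 41,  -4]
  [ -4,  32]
≠ I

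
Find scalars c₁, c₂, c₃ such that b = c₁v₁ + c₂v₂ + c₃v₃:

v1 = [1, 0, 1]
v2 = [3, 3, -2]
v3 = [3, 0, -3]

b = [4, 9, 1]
c1 = 1, c2 = 3, c3 = -2

b = 1·v1 + 3·v2 + -2·v3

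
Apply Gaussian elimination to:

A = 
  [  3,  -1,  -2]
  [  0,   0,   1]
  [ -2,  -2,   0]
Row operations:
R3 → R3 + (2/3)·R1
Swap R2 ↔ R3

Resulting echelon form:
REF = 
  [   3,   -1,   -2]
  [   0, -8/3, -4/3]
  [   0,    0,    1]

Rank = 3 (number of non-zero pivot rows).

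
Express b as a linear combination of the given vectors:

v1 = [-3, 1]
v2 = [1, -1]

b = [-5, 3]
c1 = 1, c2 = -2

b = 1·v1 + -2·v2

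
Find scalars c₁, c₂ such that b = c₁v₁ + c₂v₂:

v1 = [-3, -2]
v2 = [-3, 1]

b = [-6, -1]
c1 = 1, c2 = 1

b = 1·v1 + 1·v2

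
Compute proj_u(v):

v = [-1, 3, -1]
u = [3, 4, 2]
v·u = (-1)(3) + (3)(4) + (-1)(2) = 7
u·u = (3)² + (4)² + (2)² = 29
proj_u(v) = (v·u / u·u) × u = (7/29) × u

proj_u(v) = [21/29, 28/29, 14/29]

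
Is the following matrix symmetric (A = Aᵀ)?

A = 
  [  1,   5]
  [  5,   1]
Yes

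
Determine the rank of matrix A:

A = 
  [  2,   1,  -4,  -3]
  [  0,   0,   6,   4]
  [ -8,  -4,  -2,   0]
Row reduce:
R3 → R3 + (4)·R1
R3 → R3 + (3)·R2
REF = 
  [  2,   1,  -4,  -3]
  [  0,   0,   6,   4]
  [  0,   0,   0,   0]
Pivot columns: 1, 3 → 2 pivots.

rank(A) = 2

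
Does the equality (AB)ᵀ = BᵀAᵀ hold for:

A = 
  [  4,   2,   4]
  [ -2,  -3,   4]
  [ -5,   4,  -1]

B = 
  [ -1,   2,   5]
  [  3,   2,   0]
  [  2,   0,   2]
Yes

(AB)ᵀ = 
  [ 10,   1,  15]
  [ 12, -10,  -2]
  [ 28,  -2, -27]

BᵀAᵀ = 
  [ 10,   1,  15]
  [ 12, -10,  -2]
  [ 28,  -2, -27]

Both sides are equal — this is the standard identity (AB)ᵀ = BᵀAᵀ, which holds for all A, B.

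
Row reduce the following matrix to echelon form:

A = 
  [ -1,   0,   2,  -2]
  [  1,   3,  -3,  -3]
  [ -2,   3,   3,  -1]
Row operations:
R2 → R2 + (1)·R1
R3 → R3 - (2)·R1
R3 → R3 - (1)·R2

Resulting echelon form:
REF = 
  [ -1,   0,   2,  -2]
  [  0,   3,  -1,  -5]
  [  0,   0,   0,   8]

Rank = 3 (number of non-zero pivot rows).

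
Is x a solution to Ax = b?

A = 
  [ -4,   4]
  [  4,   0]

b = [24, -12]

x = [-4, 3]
No

Ax = [28, -16] ≠ b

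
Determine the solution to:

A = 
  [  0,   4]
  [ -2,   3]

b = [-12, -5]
x = [-2, -3]

Row reduce the augmented matrix [A|b]:
Swap R1 ↔ R2
REF = 
  [ -2,   3,  -5]
  [  0,   4, -12]

Back-substitution:
x₂ = (-12) / 4 = -3
x₁ = (-5 - (3)(-3)) / (-2) = -2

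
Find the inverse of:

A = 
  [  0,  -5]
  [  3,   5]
det(A) = (0)(5) - (-5)(3) = 15
For a 2×2 matrix, A⁻¹ = (1/det(A)) · [[d, -b], [-c, a]]
    = (1/15) · [[5, 5], [-3, 0]]

A⁻¹ = 
  [ 1/3,  1/3]
  [-1/5,    0]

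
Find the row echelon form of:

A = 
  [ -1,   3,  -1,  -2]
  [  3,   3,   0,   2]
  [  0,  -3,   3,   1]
Row operations:
R2 → R2 + (3)·R1
R3 → R3 + (1/4)·R2

Resulting echelon form:
REF = 
  [ -1,   3,  -1,  -2]
  [  0,  12,  -3,  -4]
  [  0,   0, 9/4,   0]

Rank = 3 (number of non-zero pivot rows).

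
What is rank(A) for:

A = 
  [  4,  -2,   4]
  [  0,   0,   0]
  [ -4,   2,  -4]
rank(A) = 1

Row reduce:
R3 → R3 + (1)·R1
REF = 
  [  4,  -2,   4]
  [  0,   0,   0]
  [  0,   0,   0]
Pivot columns: 1 → 1 pivot.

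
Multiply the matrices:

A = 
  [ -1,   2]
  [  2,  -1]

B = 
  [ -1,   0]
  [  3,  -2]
A is 2×2 and B is 2×2, so AB is 2×2. Each entry is (row of A)·(column of B):
AB[1,1] = (-1)(-1) + (2)(3) = 7
AB[1,2] = (-1)(0) + (2)(-2) = -4
AB[2,1] = (2)(-1) + (-1)(3) = -5
AB[2,2] = (2)(0) + (-1)(-2) = 2

AB = 
  [  7,  -4]
  [ -5,   2]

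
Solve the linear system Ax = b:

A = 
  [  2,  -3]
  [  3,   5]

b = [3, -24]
x = [-3, -3]

Row reduce the augmented matrix [A|b]:
R2 → R2 - (3/2)·R1
REF = 
  [    2,    -3,     3]
  [    0,  19/2, -57/2]

Back-substitution:
x₂ = (-57/2) / (19/2) = -3
x₁ = (3 - (-3)(-3)) / 2 = -3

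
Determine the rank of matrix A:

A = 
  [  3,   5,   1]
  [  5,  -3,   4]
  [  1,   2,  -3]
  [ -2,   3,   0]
Row reduce:
R2 → R2 - (5/3)·R1
R3 → R3 - (1/3)·R1
R4 → R4 + (2/3)·R1
R3 → R3 + (1/34)·R2
R4 → R4 + (19/34)·R2
R4 → R4 + (67/111)·R3
REF = 
  [      3,       5,       1]
  [      0,   -34/3,     7/3]
  [      0,       0, -111/34]
  [      0,       0,       0]
Pivot columns: 1, 2, 3 → 3 pivots.

rank(A) = 3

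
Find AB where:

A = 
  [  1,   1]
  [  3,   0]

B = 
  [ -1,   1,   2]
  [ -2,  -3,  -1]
A is 2×2 and B is 2×3, so AB is 2×3. Each entry is (row of A)·(column of B):
AB[1,1] = (1)(-1) + (1)(-2) = -3
AB[1,2] = (1)(1) + (1)(-3) = -2
AB[1,3] = (1)(2) + (1)(-1) = 1
AB[2,1] = (3)(-1) + (0)(-2) = -3
AB[2,2] = (3)(1) + (0)(-3) = 3
AB[2,3] = (3)(2) + (0)(-1) = 6

AB = 
  [ -3,  -2,   1]
  [ -3,   3,   6]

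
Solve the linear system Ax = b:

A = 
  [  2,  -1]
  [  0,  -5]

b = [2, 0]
Row reduce the augmented matrix [A|b]:
(already in echelon form)
REF = 
  [  2,  -1,   2]
  [  0,  -5,   0]

Back-substitution:
x₂ = 0 / (-5) = 0
x₁ = (2 - (-1)(0)) / 2 = 1

x = [1, 0]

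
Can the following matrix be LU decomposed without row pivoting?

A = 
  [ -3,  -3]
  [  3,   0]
Yes.
A[1,1] = -3 ≠ 0, so Gaussian elimination proceeds without a row swap: multiplier ℓ₂₁ = (3)/(-3) = -1, and U[2,2] = 0 - (-1)(-3) = -3.
L = 
  [  1,   0]
  [ -1,   1]
U = 
  [ -3,  -3]
  [  0,  -3]
Check row 2 of LU: [(-1)(-3), (-1)(-3) + (-3)] = [3, 0] = row 2 of A ✓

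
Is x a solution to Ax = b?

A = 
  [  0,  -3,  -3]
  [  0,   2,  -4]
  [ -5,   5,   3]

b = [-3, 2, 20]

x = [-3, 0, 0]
No

Ax = [0, 0, 15] ≠ b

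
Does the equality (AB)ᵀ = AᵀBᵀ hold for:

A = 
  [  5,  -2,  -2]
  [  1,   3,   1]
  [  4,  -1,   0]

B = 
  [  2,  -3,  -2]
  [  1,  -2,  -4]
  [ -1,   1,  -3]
No

(AB)ᵀ = 
  [ 10,   4,   7]
  [-13,  -8, -10]
  [  4, -17,  -4]

AᵀBᵀ = 
  [ -1, -13, -16]
  [-11,  -4,   8]
  [ -7,  -4,   3]

The two matrices differ, so (AB)ᵀ ≠ AᵀBᵀ in general. The correct identity is (AB)ᵀ = BᵀAᵀ.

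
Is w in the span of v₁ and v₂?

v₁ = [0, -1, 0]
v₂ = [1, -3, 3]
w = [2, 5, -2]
No

Form the augmented matrix and row-reduce:
[v₁|v₂|w] = 
  [  0,   1,   2]
  [ -1,  -3,   5]
  [  0,   3,  -2]
Swap R1 ↔ R2
R3 → R3 - (3)·R2
REF = 
  [ -1,  -3,   5]
  [  0,   1,   2]
  [  0,   0,  -8]

Row 3 reads [0 0 | -8], i.e. 0 = -8, so the system is inconsistent and w ∉ span{v₁, v₂}.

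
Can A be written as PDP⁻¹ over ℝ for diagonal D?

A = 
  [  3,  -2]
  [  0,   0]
Yes

tr(A) = 3, det(A) = 0
Characteristic polynomial: λ² - tr(A)λ + det(A) = λ² - 3λ
λ² - 3λ = λ(λ - 3)
Eigenvalues: 3, 0
λ=0: alg. mult. = 1, geom. mult. = 2 - rank(A - (0)I) = 2 - 1 = 1
λ=3: alg. mult. = 1, geom. mult. = 2 - rank(A - (3)I) = 2 - 1 = 1
Sum of geometric multiplicities equals n, so A has n independent eigenvectors.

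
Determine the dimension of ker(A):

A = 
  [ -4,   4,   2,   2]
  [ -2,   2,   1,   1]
nullity(A) = 3

Row reduce:
R2 → R2 - (1/2)·R1
REF = 
  [ -4,   4,   2,   2]
  [  0,   0,   0,   0]
Pivot columns: 1 → 1 pivot.
rank(A) = 1, so nullity(A) = 4 - 1 = 3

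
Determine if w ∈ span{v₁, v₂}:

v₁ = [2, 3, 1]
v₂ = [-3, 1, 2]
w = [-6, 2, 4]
Yes

Form the augmented matrix and row-reduce:
[v₁|v₂|w] = 
  [  2,  -3,  -6]
  [  3,   1,   2]
  [  1,   2,   4]
R2 → R2 - (3/2)·R1
R3 → R3 - (1/2)·R1
R3 → R3 - (7/11)·R2
REF = 
  [   2,   -3,   -6]
  [   0, 11/2,   11]
  [   0,    0,    0]

No row of the form [0 0 | nonzero], so the system is consistent. Back-substitution gives c₁ = 0, c₂ = 2: w = (0)·v₁ + (2)·v₂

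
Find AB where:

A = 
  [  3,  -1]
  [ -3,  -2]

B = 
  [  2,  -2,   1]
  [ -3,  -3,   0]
AB = 
  [  9,  -3,   3]
  [  0,  12,  -3]

A is 2×2 and B is 2×3, so AB is 2×3. Each entry is (row of A)·(column of B):
AB[1,1] = (3)(2) + (-1)(-3) = 9
AB[1,2] = (3)(-2) + (-1)(-3) = -3
AB[1,3] = (3)(1) + (-1)(0) = 3
AB[2,1] = (-3)(2) + (-2)(-3) = 0
AB[2,2] = (-3)(-2) + (-2)(-3) = 12
AB[2,3] = (-3)(1) + (-2)(0) = -3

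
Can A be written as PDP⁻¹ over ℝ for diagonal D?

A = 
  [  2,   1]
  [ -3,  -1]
No

tr(A) = 1, det(A) = 1
Characteristic polynomial: λ² - tr(A)λ + det(A) = λ² - λ + 1
λ² - λ + 1 = 0  ⇒  λ = (1 ± √((-1)² - 4·(1)))/2 = (1 ± √(-3))/2
  = (1 + i√3)/2,  (1 - i√3)/2
Eigenvalues: (1 + i√3)/2, (1 - i√3)/2  (≈ 0.5 + 0.866i, 0.5 - 0.866i)
Has complex eigenvalues (not diagonalizable over ℝ).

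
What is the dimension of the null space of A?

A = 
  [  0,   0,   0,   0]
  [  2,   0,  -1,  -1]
nullity(A) = 3

Row reduce:
Swap R1 ↔ R2
REF = 
  [  2,   0,  -1,  -1]
  [  0,   0,   0,   0]
Pivot columns: 1 → 1 pivot.
rank(A) = 1, so nullity(A) = 4 - 1 = 3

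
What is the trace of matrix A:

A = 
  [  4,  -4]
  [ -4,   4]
8

tr(A) = 4 + 4 = 8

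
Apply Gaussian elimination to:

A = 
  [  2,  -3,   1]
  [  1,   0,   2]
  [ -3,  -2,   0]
Row operations:
R2 → R2 - (1/2)·R1
R3 → R3 + (3/2)·R1
R3 → R3 + (13/3)·R2

Resulting echelon form:
REF = 
  [  2,  -3,   1]
  [  0, 3/2, 3/2]
  [  0,   0,   8]

Rank = 3 (number of non-zero pivot rows).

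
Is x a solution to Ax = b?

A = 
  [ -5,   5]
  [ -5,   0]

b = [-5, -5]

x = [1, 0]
Yes

Ax = [-5, -5] = b ✓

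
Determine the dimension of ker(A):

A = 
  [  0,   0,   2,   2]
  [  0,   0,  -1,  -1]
nullity(A) = 3

Row reduce:
R2 → R2 + (1/2)·R1
REF = 
  [  0,   0,   2,   2]
  [  0,   0,   0,   0]
Pivot columns: 3 → 1 pivot.
rank(A) = 1, so nullity(A) = 4 - 1 = 3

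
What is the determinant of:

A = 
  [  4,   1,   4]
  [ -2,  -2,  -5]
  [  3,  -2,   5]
-45

Cofactor expansion along row 1:
det(A) = (4)·((-2)(5) - (-5)(-2)) - (1)·((-2)(5) - (-5)(3)) + (4)·((-2)(-2) - (-2)(3))
  = (4)(-20) - (1)(5) + (4)(10)
  = -45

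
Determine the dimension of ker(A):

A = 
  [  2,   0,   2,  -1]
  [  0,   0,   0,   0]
nullity(A) = 3

Row reduce:
(no row operations needed)
REF = 
  [  2,   0,   2,  -1]
  [  0,   0,   0,   0]
Pivot columns: 1 → 1 pivot.
rank(A) = 1, so nullity(A) = 4 - 1 = 3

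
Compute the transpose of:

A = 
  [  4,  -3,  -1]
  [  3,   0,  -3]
Aᵀ = 
  [  4,   3]
  [ -3,   0]
  [ -1,  -3]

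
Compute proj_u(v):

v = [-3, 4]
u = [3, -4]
proj_u(v) = [-3, 4]

v·u = (-3)(3) + (4)(-4) = -25
u·u = (3)² + (-4)² = 25
proj_u(v) = (v·u / u·u) × u = (-25/25) × u = (-1) × u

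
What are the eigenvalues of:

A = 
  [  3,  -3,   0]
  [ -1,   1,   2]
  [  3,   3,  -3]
λ = 3, -1 + √13, -1 - √13  (≈ 3, 2.606, -4.606)

Characteristic polynomial: det(λI - A) = λ³ - λ² - 18λ + 36
Testing integer divisors of the constant term: p(3) = 0, so (λ - 3) is a factor:
p(λ) = (λ - 3)(λ² + 2λ - 12)
λ² + 2λ - 12 = 0  ⇒  λ = (-2 ± √((2)² - 4·(-12)))/2 = (-2 ± √(52))/2
  = -1 + √13,  -1 - √13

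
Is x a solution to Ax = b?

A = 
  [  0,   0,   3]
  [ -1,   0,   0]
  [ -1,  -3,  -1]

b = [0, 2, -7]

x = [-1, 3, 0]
No

Ax = [0, 1, -8] ≠ b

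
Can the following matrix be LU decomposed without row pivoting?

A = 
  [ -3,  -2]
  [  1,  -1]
Yes.
A[1,1] = -3 ≠ 0, so Gaussian elimination proceeds without a row swap: multiplier ℓ₂₁ = (1)/(-3) = -1/3, and U[2,2] = -1 - (-1/3)(-2) = -5/3.
L = 
  [   1,    0]
  [-1/3,    1]
U = 
  [  -3,   -2]
  [   0, -5/3]
Check row 2 of LU: [(-1/3)(-3), (-1/3)(-2) + (-5/3)] = [1, -1] = row 2 of A ✓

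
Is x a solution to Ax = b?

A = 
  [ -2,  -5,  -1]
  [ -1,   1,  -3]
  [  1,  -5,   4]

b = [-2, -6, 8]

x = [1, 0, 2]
No

Ax = [-4, -7, 9] ≠ b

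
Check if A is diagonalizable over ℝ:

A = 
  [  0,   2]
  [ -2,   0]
No

tr(A) = 0, det(A) = 4
Characteristic polynomial: λ² - tr(A)λ + det(A) = λ² + 4
λ² + 4 = 0  ⇒  λ = (0 ± √((0)² - 4·(4)))/2 = (0 ± √(-16))/2
  = 2i,  -2i
Eigenvalues: 2i, -2i  (≈ 0 + 2i, 0 - 2i)
Has complex eigenvalues (not diagonalizable over ℝ).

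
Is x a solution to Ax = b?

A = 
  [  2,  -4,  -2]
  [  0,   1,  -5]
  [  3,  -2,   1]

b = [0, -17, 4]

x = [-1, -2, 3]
Yes

Ax = [0, -17, 4] = b ✓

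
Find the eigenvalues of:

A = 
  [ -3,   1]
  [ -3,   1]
tr(A) = -2, det(A) = 0
Characteristic polynomial: λ² - tr(A)λ + det(A) = λ² + 2λ
λ² + 2λ = λ(λ + 2)

λ = 0, -2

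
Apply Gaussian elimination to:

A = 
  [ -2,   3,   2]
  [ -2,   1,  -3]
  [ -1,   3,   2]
Row operations:
R2 → R2 - (1)·R1
R3 → R3 - (1/2)·R1
R3 → R3 + (3/4)·R2

Resulting echelon form:
REF = 
  [   -2,     3,     2]
  [    0,    -2,    -5]
  [    0,     0, -11/4]

Rank = 3 (number of non-zero pivot rows).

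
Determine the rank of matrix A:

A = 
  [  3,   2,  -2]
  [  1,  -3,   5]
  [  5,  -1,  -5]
Row reduce:
R2 → R2 - (1/3)·R1
R3 → R3 - (5/3)·R1
R3 → R3 - (13/11)·R2
REF = 
  [     3,      2,     -2]
  [     0,  -11/3,   17/3]
  [     0,      0, -92/11]
Pivot columns: 1, 2, 3 → 3 pivots.

rank(A) = 3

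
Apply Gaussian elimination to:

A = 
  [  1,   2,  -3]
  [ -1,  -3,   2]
Row operations:
R2 → R2 + (1)·R1

Resulting echelon form:
REF = 
  [  1,   2,  -3]
  [  0,  -1,  -1]

Rank = 2 (number of non-zero pivot rows).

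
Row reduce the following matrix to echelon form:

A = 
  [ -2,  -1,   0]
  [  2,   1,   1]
Row operations:
R2 → R2 + (1)·R1

Resulting echelon form:
REF = 
  [ -2,  -1,   0]
  [  0,   0,   1]

Rank = 2 (number of non-zero pivot rows).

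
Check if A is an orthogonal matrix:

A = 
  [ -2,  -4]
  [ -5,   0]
No

AᵀA = 
  [ 29,   8]
  [  8,  16]
≠ I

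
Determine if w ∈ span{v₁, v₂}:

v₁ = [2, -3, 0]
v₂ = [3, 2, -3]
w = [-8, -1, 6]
Yes

Form the augmented matrix and row-reduce:
[v₁|v₂|w] = 
  [  2,   3,  -8]
  [ -3,   2,  -1]
  [  0,  -3,   6]
R2 → R2 + (3/2)·R1
R3 → R3 + (6/13)·R2
REF = 
  [   2,    3,   -8]
  [   0, 13/2,  -13]
  [   0,    0,    0]

No row of the form [0 0 | nonzero], so the system is consistent. Back-substitution gives c₁ = -1, c₂ = -2: w = (-1)·v₁ + (-2)·v₂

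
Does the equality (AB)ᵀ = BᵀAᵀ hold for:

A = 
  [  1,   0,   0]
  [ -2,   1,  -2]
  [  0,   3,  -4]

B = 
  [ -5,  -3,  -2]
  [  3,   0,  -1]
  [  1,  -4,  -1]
Yes

(AB)ᵀ = 
  [ -5,  11,   5]
  [ -3,  14,  16]
  [ -2,   5,   1]

BᵀAᵀ = 
  [ -5,  11,   5]
  [ -3,  14,  16]
  [ -2,   5,   1]

Both sides are equal — this is the standard identity (AB)ᵀ = BᵀAᵀ, which holds for all A, B.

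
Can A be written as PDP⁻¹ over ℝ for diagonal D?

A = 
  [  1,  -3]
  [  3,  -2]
No

tr(A) = -1, det(A) = 7
Characteristic polynomial: λ² - tr(A)λ + det(A) = λ² + λ + 7
λ² + λ + 7 = 0  ⇒  λ = (-1 ± √((1)² - 4·(7)))/2 = (-1 ± √(-27))/2
  = (-1 + 3i√3)/2,  (-1 - 3i√3)/2
Eigenvalues: (-1 + 3i√3)/2, (-1 - 3i√3)/2  (≈ -0.5 + 2.598i, -0.5 - 2.598i)
Has complex eigenvalues (not diagonalizable over ℝ).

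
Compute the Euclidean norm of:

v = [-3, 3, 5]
6.557

||v||₂ = √((-3)² + (3)² + (5)²) = √43 = 6.557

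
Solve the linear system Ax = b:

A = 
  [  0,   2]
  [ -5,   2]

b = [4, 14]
x = [-2, 2]

Row reduce the augmented matrix [A|b]:
Swap R1 ↔ R2
REF = 
  [ -5,   2,  14]
  [  0,   2,   4]

Back-substitution:
x₂ = 4 / 2 = 2
x₁ = (14 - (2)(2)) / (-5) = -2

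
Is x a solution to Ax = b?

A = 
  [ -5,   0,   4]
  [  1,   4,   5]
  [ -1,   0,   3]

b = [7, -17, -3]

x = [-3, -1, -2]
Yes

Ax = [7, -17, -3] = b ✓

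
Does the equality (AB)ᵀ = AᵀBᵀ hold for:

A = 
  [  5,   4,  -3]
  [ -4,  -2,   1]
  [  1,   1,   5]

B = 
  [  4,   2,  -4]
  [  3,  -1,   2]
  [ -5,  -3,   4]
No

(AB)ᵀ = 
  [ 47, -27, -18]
  [ 15,  -9, -14]
  [-24,  16,  18]

AᵀBᵀ = 
  [  8,  21,  -9]
  [  8,  16, -10]
  [-30,   0,  32]

The two matrices differ, so (AB)ᵀ ≠ AᵀBᵀ in general. The correct identity is (AB)ᵀ = BᵀAᵀ.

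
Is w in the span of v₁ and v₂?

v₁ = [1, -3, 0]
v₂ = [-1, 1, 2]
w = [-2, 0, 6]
Yes

Form the augmented matrix and row-reduce:
[v₁|v₂|w] = 
  [  1,  -1,  -2]
  [ -3,   1,   0]
  [  0,   2,   6]
R2 → R2 + (3)·R1
R3 → R3 + (1)·R2
REF = 
  [  1,  -1,  -2]
  [  0,  -2,  -6]
  [  0,   0,   0]

No row of the form [0 0 | nonzero], so the system is consistent. Back-substitution gives c₁ = 1, c₂ = 3: w = (1)·v₁ + (3)·v₂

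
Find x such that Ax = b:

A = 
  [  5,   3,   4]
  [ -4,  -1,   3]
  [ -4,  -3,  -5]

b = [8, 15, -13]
Row reduce the augmented matrix [A|b]:
R2 → R2 + (4/5)·R1
R3 → R3 + (4/5)·R1
R3 → R3 + (3/7)·R2
REF = 
  [    5,     3,     4,     8]
  [    0,   7/5,  31/5, 107/5]
  [    0,     0,   6/7,  18/7]

Back-substitution:
x₃ = (18/7) / (6/7) = 3
x₂ = (107/5 - (31/5)(3)) / (7/5) = 2
x₁ = (8 - (3)(2) - (4)(3)) / 5 = -2

x = [-2, 2, 3]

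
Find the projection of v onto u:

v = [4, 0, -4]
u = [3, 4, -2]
v·u = (4)(3) + (0)(4) + (-4)(-2) = 20
u·u = (3)² + (4)² + (-2)² = 29
proj_u(v) = (v·u / u·u) × u = (20/29) × u

proj_u(v) = [60/29, 80/29, -40/29]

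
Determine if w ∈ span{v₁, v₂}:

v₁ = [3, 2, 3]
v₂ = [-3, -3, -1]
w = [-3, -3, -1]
Yes

Form the augmented matrix and row-reduce:
[v₁|v₂|w] = 
  [  3,  -3,  -3]
  [  2,  -3,  -3]
  [  3,  -1,  -1]
R2 → R2 - (2/3)·R1
R3 → R3 - (1)·R1
R3 → R3 + (2)·R2
REF = 
  [  3,  -3,  -3]
  [  0,  -1,  -1]
  [  0,   0,   0]

No row of the form [0 0 | nonzero], so the system is consistent. Back-substitution gives c₁ = 0, c₂ = 1: w = (0)·v₁ + (1)·v₂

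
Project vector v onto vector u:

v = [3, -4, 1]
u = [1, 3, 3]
v·u = (3)(1) + (-4)(3) + (1)(3) = -6
u·u = (1)² + (3)² + (3)² = 19
proj_u(v) = (v·u / u·u) × u = (-6/19) × u

proj_u(v) = [-6/19, -18/19, -18/19]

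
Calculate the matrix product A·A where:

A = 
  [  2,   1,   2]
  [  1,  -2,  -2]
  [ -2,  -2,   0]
A² = A·A:
A²[1,1] = (2)(2) + (1)(1) + (2)(-2) = 1
A²[1,2] = (2)(1) + (1)(-2) + (2)(-2) = -4
A²[1,3] = (2)(2) + (1)(-2) + (2)(0) = 2
A²[2,1] = (1)(2) + (-2)(1) + (-2)(-2) = 4
A²[2,2] = (1)(1) + (-2)(-2) + (-2)(-2) = 9
A²[2,3] = (1)(2) + (-2)(-2) + (-2)(0) = 6
A²[3,1] = (-2)(2) + (-2)(1) + (0)(-2) = -6
A²[3,2] = (-2)(1) + (-2)(-2) + (0)(-2) = 2
A²[3,3] = (-2)(2) + (-2)(-2) + (0)(0) = 0
A² = 
  [  1,  -4,   2]
  [  4,   9,   6]
  [ -6,   2,   0]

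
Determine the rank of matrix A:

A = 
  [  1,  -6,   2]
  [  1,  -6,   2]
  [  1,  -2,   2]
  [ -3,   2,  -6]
Row reduce:
R2 → R2 - (1)·R1
R3 → R3 - (1)·R1
R4 → R4 + (3)·R1
Swap R2 ↔ R3
R4 → R4 + (4)·R2
REF = 
  [  1,  -6,   2]
  [  0,   4,   0]
  [  0,   0,   0]
  [  0,   0,   0]
Pivot columns: 1, 2 → 2 pivots.

rank(A) = 2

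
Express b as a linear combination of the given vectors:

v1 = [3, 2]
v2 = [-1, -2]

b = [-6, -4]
c1 = -2, c2 = 0

b = -2·v1 + 0·v2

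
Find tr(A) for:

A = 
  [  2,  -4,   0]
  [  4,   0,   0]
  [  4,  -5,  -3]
-1

tr(A) = 2 + 0 + -3 = -1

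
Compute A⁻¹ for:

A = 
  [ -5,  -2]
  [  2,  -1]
det(A) = (-5)(-1) - (-2)(2) = 9
For a 2×2 matrix, A⁻¹ = (1/det(A)) · [[d, -b], [-c, a]]
    = (1/9) · [[-1, 2], [-2, -5]]

A⁻¹ = 
  [-1/9,  2/9]
  [-2/9, -5/9]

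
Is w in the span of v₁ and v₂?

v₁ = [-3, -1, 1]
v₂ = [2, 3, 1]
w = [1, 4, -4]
No

Form the augmented matrix and row-reduce:
[v₁|v₂|w] = 
  [ -3,   2,   1]
  [ -1,   3,   4]
  [  1,   1,  -4]
R2 → R2 - (1/3)·R1
R3 → R3 + (1/3)·R1
R3 → R3 - (5/7)·R2
REF = 
  [   -3,     2,     1]
  [    0,   7/3,  11/3]
  [    0,     0, -44/7]

Row 3 reads [0 0 | -44/7], i.e. 0 = -44/7, so the system is inconsistent and w ∉ span{v₁, v₂}.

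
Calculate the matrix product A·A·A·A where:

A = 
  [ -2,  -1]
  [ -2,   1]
A² = A·A:
A²[1,1] = (-2)(-2) + (-1)(-2) = 6
A²[1,2] = (-2)(-1) + (-1)(1) = 1
A²[2,1] = (-2)(-2) + (1)(-2) = 2
A²[2,2] = (-2)(-1) + (1)(1) = 3
A² = 
  [  6,   1]
  [  2,   3]

A^3 = A^2·A:
A^3[1,1] = (6)(-2) + (1)(-2) = -14
A^3[1,2] = (6)(-1) + (1)(1) = -5
A^3[2,1] = (2)(-2) + (3)(-2) = -10
A^3[2,2] = (2)(-1) + (3)(1) = 1
A^3 = 
  [-14,  -5]
  [-10,   1]

A^4 = A^3·A:
A^4[1,1] = (-14)(-2) + (-5)(-2) = 38
A^4[1,2] = (-14)(-1) + (-5)(1) = 9
A^4[2,1] = (-10)(-2) + (1)(-2) = 18
A^4[2,2] = (-10)(-1) + (1)(1) = 11
A^4 = 
  [ 38,   9]
  [ 18,  11]

Therefore
A^4 = 
  [ 38,   9]
  [ 18,  11]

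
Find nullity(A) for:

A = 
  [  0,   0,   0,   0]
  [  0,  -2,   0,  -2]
nullity(A) = 3

Row reduce:
Swap R1 ↔ R2
REF = 
  [  0,  -2,   0,  -2]
  [  0,   0,   0,   0]
Pivot columns: 2 → 1 pivot.
rank(A) = 1, so nullity(A) = 4 - 1 = 3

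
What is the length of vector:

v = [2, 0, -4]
4.472

||v||₂ = √((2)² + (0)² + (-4)²) = √20 = 4.472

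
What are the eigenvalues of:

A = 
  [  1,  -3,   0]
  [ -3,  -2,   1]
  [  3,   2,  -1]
λ = 0, -1 + √13, -1 - √13  (≈ 0, 2.606, -4.606)

Characteristic polynomial: det(λI - A) = λ³ + 2λ² - 12λ
The constant term is 0, so λ = 0 is a root: p(λ) = λ(λ² + 2λ - 12)
λ² + 2λ - 12 = 0  ⇒  λ = (-2 ± √((2)² - 4·(-12)))/2 = (-2 ± √(52))/2
  = -1 + √13,  -1 - √13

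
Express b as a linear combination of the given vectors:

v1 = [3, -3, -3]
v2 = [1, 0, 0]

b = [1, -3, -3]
c1 = 1, c2 = -2

b = 1·v1 + -2·v2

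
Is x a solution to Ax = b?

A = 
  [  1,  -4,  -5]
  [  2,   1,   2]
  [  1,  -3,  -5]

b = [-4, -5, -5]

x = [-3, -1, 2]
No

Ax = [-9, -3, -10] ≠ b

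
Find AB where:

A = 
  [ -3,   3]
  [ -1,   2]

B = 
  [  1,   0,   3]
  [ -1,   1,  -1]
AB = 
  [ -6,   3, -12]
  [ -3,   2,  -5]

A is 2×2 and B is 2×3, so AB is 2×3. Each entry is (row of A)·(column of B):
AB[1,1] = (-3)(1) + (3)(-1) = -6
AB[1,2] = (-3)(0) + (3)(1) = 3
AB[1,3] = (-3)(3) + (3)(-1) = -12
AB[2,1] = (-1)(1) + (2)(-1) = -3
AB[2,2] = (-1)(0) + (2)(1) = 2
AB[2,3] = (-1)(3) + (2)(-1) = -5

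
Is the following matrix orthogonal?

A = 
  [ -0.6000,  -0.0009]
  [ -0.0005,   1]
No

AᵀA = 
  [  0.3600,   0]
  [  0,   1]
≠ I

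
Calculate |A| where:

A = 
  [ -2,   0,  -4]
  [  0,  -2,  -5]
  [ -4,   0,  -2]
24

Cofactor expansion along row 1:
det(A) = (-2)·((-2)(-2) - (-5)(0)) - (0)·((0)(-2) - (-5)(-4)) + (-4)·((0)(0) - (-2)(-4))
  = (-2)(4) - (0)(-20) + (-4)(-8)
  = 24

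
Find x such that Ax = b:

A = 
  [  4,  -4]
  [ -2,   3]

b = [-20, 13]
Row reduce the augmented matrix [A|b]:
R2 → R2 + (1/2)·R1
REF = 
  [  4,  -4, -20]
  [  0,   1,   3]

Back-substitution:
x₂ = 3 / 1 = 3
x₁ = (-20 - (-4)(3)) / 4 = -2

x = [-2, 3]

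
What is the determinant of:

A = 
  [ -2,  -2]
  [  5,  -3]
For a 2×2 matrix, det = ad - bc = (-2)(-3) - (-2)(5) = 16

det(A) = 16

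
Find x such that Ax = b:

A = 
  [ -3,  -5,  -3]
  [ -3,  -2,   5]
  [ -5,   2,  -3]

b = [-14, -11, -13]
x = [3, 1, 0]

Row reduce the augmented matrix [A|b]:
R2 → R2 - (1)·R1
R3 → R3 - (5/3)·R1
R3 → R3 - (31/9)·R2
REF = 
  [    -3,     -5,     -3,    -14]
  [     0,      3,      8,      3]
  [     0,      0, -230/9,      0]

Back-substitution:
x₃ = 0 / (-230/9) = 0
x₂ = (3 - (8)(0)) / 3 = 1
x₁ = (-14 - (-5)(1) - (-3)(0)) / (-3) = 3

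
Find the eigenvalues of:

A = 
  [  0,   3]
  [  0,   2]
tr(A) = 2, det(A) = 0
Characteristic polynomial: λ² - tr(A)λ + det(A) = λ² - 2λ
λ² - 2λ = λ(λ - 2)

λ = 2, 0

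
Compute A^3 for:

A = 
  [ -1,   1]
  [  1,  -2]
A² = A·A:
A²[1,1] = (-1)(-1) + (1)(1) = 2
A²[1,2] = (-1)(1) + (1)(-2) = -3
A²[2,1] = (1)(-1) + (-2)(1) = -3
A²[2,2] = (1)(1) + (-2)(-2) = 5
A² = 
  [  2,  -3]
  [ -3,   5]

A^3 = A^2·A:
A^3[1,1] = (2)(-1) + (-3)(1) = -5
A^3[1,2] = (2)(1) + (-3)(-2) = 8
A^3[2,1] = (-3)(-1) + (5)(1) = 8
A^3[2,2] = (-3)(1) + (5)(-2) = -13
A^3 = 
  [ -5,   8]
  [  8, -13]

Therefore
A^3 = 
  [ -5,   8]
  [  8, -13]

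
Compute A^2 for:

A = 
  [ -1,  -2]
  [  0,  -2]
A² = A·A:
A²[1,1] = (-1)(-1) + (-2)(0) = 1
A²[1,2] = (-1)(-2) + (-2)(-2) = 6
A²[2,1] = (0)(-1) + (-2)(0) = 0
A²[2,2] = (0)(-2) + (-2)(-2) = 4
A² = 
  [  1,   6]
  [  0,   4]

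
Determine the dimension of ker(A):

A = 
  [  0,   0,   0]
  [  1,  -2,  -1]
nullity(A) = 2

Row reduce:
Swap R1 ↔ R2
REF = 
  [  1,  -2,  -1]
  [  0,   0,   0]
Pivot columns: 1 → 1 pivot.
rank(A) = 1, so nullity(A) = 3 - 1 = 2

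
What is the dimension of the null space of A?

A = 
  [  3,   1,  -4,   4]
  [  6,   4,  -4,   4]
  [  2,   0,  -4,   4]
nullity(A) = 2

Row reduce:
R2 → R2 - (2)·R1
R3 → R3 - (2/3)·R1
R3 → R3 + (1/3)·R2
REF = 
  [  3,   1,  -4,   4]
  [  0,   2,   4,  -4]
  [  0,   0,   0,   0]
Pivot columns: 1, 2 → 2 pivots.
rank(A) = 2, so nullity(A) = 4 - 2 = 2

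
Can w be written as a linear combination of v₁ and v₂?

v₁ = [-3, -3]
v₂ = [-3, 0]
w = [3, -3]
Yes

Form the augmented matrix and row-reduce:
[v₁|v₂|w] = 
  [ -3,  -3,   3]
  [ -3,   0,  -3]
R2 → R2 - (1)·R1
REF = 
  [ -3,  -3,   3]
  [  0,   3,  -6]

No row of the form [0 0 | nonzero], so the system is consistent. Back-substitution gives c₁ = 1, c₂ = -2: w = (1)·v₁ + (-2)·v₂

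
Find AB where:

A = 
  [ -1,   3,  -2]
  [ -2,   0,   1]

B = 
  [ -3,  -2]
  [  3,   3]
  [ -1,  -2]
AB = 
  [ 14,  15]
  [  5,   2]

A is 2×3 and B is 3×2, so AB is 2×2. Each entry is (row of A)·(column of B):
AB[1,1] = (-1)(-3) + (3)(3) + (-2)(-1) = 14
AB[1,2] = (-1)(-2) + (3)(3) + (-2)(-2) = 15
AB[2,1] = (-2)(-3) + (0)(3) + (1)(-1) = 5
AB[2,2] = (-2)(-2) + (0)(3) + (1)(-2) = 2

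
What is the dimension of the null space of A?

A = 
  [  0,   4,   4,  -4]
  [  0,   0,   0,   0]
nullity(A) = 3

Row reduce:
(no row operations needed)
REF = 
  [  0,   4,   4,  -4]
  [  0,   0,   0,   0]
Pivot columns: 2 → 1 pivot.
rank(A) = 1, so nullity(A) = 4 - 1 = 3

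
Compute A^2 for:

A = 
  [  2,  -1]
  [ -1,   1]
A² = A·A:
A²[1,1] = (2)(2) + (-1)(-1) = 5
A²[1,2] = (2)(-1) + (-1)(1) = -3
A²[2,1] = (-1)(2) + (1)(-1) = -3
A²[2,2] = (-1)(-1) + (1)(1) = 2
A² = 
  [  5,  -3]
  [ -3,   2]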